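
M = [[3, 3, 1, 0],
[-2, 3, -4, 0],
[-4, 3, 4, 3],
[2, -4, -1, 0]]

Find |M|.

|M| = 255

Expand along column 4 (it has 3 zeros):
  − (3) · M_34   where M_34 = det([3 3 1; -2 3 -4; 2 -4 -1]) = -85
det = (-1)·(3)·(-85) = 255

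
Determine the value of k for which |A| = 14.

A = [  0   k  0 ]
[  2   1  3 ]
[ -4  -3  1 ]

Expanding along the column containing k, det(A) is linear in k: det(A) = (-14)·k + (0).
Set (-14)·k + (0) = 14  ⇒  (-14)·k = 14  ⇒  k = -1.

k = -1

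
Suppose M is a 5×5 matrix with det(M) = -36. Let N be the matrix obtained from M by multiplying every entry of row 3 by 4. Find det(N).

The determinant is -144.

Scaling one row by 4 multiplies the determinant by 4.
det(N) = (4)·(-36) = -144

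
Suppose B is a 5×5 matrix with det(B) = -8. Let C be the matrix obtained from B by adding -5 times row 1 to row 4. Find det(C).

|C| = -8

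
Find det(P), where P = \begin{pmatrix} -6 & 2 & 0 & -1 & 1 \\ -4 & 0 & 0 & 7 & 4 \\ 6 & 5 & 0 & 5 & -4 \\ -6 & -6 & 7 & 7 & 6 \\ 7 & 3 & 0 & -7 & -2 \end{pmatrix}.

|P| = -12705

Expand along column 3 (it has 4 zeros):
  − (7) · M_43   where M_43 = det([-6 2 -1 1; -4 0 7 4; 6 5 5 -4; 7 3 -7 -2]) = 1815
det = (-1)·(7)·(1815) = -12705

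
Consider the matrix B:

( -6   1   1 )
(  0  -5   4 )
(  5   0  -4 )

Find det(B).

-75

Expand along row 2:
  + (-5) · |-6 1; 5 -4| = (-5)·(24 − 5) = -95
  − 4 · |-6 1; 5 0| = −4·(0 − 5) = 20
Sum: (-95) + (20) = -75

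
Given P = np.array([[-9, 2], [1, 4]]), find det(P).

det(P) = (-9)·4 − 2·1 = -36 − 2 = -38

-38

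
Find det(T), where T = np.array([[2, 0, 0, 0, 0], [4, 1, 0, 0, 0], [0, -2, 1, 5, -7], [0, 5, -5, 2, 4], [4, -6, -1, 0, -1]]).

T is block lower-triangular with a 2×2 block and a 3×3 block on the diagonal, so its determinant equals the product of the determinants of the diagonal blocks.
det of the 2×2 block = 2
det of the 3×3 block = -61
det = (2)·(-61) = -122

|T| = -122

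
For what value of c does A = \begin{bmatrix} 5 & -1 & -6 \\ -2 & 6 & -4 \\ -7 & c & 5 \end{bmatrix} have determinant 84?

c = 7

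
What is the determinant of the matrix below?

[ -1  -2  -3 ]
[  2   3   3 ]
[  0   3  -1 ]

The determinant is -10.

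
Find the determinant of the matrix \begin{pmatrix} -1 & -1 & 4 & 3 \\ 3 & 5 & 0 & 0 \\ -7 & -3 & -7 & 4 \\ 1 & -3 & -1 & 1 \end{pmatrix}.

The determinant is 706.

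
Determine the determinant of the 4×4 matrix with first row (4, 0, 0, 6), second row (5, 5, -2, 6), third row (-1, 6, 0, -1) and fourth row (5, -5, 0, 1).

Expand along column 3 (it has 3 zeros):
  − (-2) · M_23   where M_23 = det([4 0 6; -1 6 -1; 5 -5 1]) = -146
det = (-1)·(-2)·(-146) = -292

The determinant is -292.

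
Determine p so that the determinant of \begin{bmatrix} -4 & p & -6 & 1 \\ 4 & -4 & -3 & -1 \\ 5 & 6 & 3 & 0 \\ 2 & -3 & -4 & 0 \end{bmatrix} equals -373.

Expanding along the column containing p, det(B) is linear in p: det(B) = (-26)·p + (-139).
Set (-26)·p + (-139) = -373  ⇒  (-26)·p = -234  ⇒  p = 9.

p = 9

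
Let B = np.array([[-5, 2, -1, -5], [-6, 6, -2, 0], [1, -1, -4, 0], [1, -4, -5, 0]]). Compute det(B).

390

Expand along column 4 (it has 3 zeros):
  − (-5) · M_14   where M_14 = det([-6 6 -2; 1 -1 -4; 1 -4 -5]) = 78
det = (-1)·(-5)·(78) = 390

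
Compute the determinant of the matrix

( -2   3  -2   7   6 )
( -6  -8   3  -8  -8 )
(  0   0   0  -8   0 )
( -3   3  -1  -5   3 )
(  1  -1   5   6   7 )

Expand along row 3 (it has 4 zeros):
  − (-8) · M_34   where M_34 = det([-2 3 -2 6; -6 -8 3 -8; -3 3 -1 3; 1 -1 5 7]) = 916
det = (-1)·(-8)·(916) = 7328

7328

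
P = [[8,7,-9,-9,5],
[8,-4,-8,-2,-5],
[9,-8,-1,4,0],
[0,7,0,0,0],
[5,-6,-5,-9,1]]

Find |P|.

25669

Expand along row 4 (it has 4 zeros):
  + (7) · M_42   where M_42 = det([8 -9 -9 5; 8 -8 -2 -5; 9 -1 4 0; 5 -5 -9 1]) = 3667
det = (+1)·(7)·(3667) = 25669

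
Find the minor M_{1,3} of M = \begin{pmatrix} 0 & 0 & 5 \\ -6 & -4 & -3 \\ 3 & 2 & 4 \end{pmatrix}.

Delete row 1 and column 3; the remaining 2×2 submatrix is [-6 -4; 3 2].
Its determinant is (-6)·2 − (-4)·3 = 0.

0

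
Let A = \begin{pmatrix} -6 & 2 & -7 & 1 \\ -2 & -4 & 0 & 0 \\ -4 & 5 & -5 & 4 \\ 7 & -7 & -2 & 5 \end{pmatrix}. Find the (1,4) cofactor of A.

-262

Delete row 1 and column 4; the remaining 3×3 submatrix is [-2 -4 0; -4 5 -5; 7 -7 -2].
Its determinant is 262.
The cofactor carries sign (−1)^(1+4) = −1, so C_{1,4} = −(262) = -262.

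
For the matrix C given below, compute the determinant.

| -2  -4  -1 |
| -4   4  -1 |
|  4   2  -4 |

Expand along column 1:
  + (-2) · |4 -1; 2 -4| = (-2)·(-16 − (-2)) = 28
  − (-4) · |-4 -1; 2 -4| = −(-4)·(16 − (-2)) = 72
  + 4 · |-4 -1; 4 -1| = 4·(4 − (-4)) = 32
Sum: (28) + (72) + (32) = 132

det(C) = 132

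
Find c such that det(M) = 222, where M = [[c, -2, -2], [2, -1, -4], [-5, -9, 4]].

Expanding along the row containing c, det(M) is linear in c: det(M) = (-40)·c + (22).
Set (-40)·c + (22) = 222  ⇒  (-40)·c = 200  ⇒  c = -5.

c = -5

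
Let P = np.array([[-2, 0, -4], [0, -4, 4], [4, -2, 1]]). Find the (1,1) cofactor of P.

The cofactor is 4.

Delete row 1 and column 1; the remaining 2×2 submatrix is [-4 4; -2 1].
Its determinant is (-4)·1 − 4·(-2) = 4.
The cofactor carries sign (−1)^(1+1) = +1, so C_{1,1} = +(4) = 4.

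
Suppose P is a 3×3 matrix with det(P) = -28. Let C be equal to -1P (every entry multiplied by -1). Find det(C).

det(C) = 28

For a 3×3 matrix, det(-1P) = (-1)^3·det(P) = -1·det(P).
det(C) = (-1)·(-28) = 28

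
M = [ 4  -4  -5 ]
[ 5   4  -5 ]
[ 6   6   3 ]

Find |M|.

318

Expand along column 1:
  + 4 · |4 -5; 6 3| = 4·(12 − (-30)) = 168
  − 5 · |-4 -5; 6 3| = −5·(-12 − (-30)) = -90
  + 6 · |-4 -5; 4 -5| = 6·(20 − (-20)) = 240
Sum: (168) + (-90) + (240) = 318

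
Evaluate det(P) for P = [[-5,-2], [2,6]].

The determinant is -26.

det(P) = (-5)·6 − (-2)·2 = -30 − (-4) = -26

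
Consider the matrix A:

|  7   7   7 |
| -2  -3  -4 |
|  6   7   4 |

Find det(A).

28

Expand along row 1:
  + 7 · |-3 -4; 7 4| = 7·(-12 − (-28)) = 112
  − 7 · |-2 -4; 6 4| = −7·(-8 − (-24)) = -112
  + 7 · |-2 -3; 6 7| = 7·(-14 − (-18)) = 28
Sum: (112) + (-112) + (28) = 28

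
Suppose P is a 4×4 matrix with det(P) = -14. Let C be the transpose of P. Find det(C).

The determinant is -14.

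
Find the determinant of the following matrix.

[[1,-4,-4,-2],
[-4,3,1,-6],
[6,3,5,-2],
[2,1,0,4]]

The determinant is 544.

Expand along row 4 (it has 1 zero):
  − (2) · M_41   where M_41 = det([-4 -4 -2; 3 1 -6; 3 5 -2]) = -88
  + (1) · M_42   where M_42 = det([1 -4 -2; -4 1 -6; 6 5 -2]) = 256
  + (4) · M_44   where M_44 = det([1 -4 -4; -4 3 1; 6 3 5]) = 28
det = (-1)·(2)·(-88) + (+1)·(1)·(256) + (+1)·(4)·(28) = 544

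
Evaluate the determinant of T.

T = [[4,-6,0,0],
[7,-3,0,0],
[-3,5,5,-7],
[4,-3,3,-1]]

det(T) = 480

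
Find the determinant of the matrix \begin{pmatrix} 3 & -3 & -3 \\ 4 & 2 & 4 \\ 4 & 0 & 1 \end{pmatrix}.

-6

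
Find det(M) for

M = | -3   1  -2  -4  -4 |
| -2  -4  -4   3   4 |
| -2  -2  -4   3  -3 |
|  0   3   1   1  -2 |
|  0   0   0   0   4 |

det(M) = -200

Expand along row 5 (it has 4 zeros):
  + (4) · M_55   where M_55 = det([-3 1 -2 -4; -2 -4 -4 3; -2 -2 -4 3; 0 3 1 1]) = -50
det = (+1)·(4)·(-50) = -200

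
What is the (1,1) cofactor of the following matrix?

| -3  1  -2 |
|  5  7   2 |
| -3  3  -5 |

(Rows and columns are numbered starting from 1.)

-41

Delete row 1 and column 1; the remaining 2×2 submatrix is [7 2; 3 -5].
Its determinant is 7·(-5) − 2·3 = -41.
The cofactor carries sign (−1)^(1+1) = +1, so C_{1,1} = +(-41) = -41.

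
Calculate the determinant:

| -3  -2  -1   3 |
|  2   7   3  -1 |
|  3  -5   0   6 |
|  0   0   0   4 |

-128

Expand along row 4 (it has 3 zeros):
  + (4) · M_44   where M_44 = det([-3 -2 -1; 2 7 3; 3 -5 0]) = -32
det = (+1)·(4)·(-32) = -128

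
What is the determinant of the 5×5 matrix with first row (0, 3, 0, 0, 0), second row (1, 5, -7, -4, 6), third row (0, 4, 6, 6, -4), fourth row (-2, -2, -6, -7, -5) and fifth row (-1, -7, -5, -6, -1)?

Expand along row 1 (it has 4 zeros):
  − (3) · M_12   where M_12 = det([1 -7 -4 6; 0 6 6 -4; -2 -6 -7 -5; -1 -5 -6 -1]) = -14
det = (-1)·(3)·(-14) = 42

42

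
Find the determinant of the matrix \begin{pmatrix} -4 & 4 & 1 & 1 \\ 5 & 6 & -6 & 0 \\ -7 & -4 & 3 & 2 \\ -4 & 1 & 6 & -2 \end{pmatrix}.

-165

Expand along row 2 (it has 1 zero):
  − (5) · M_21   where M_21 = det([4 1 1; -4 3 2; 1 6 -2]) = -105
  + (6) · M_22   where M_22 = det([-4 1 1; -7 3 2; -4 6 -2]) = 20
  − (-6) · M_23   where M_23 = det([-4 4 1; -7 -4 2; -4 1 -2]) = -135
det = (-1)·(5)·(-105) + (+1)·(6)·(20) + (-1)·(-6)·(-135) = -165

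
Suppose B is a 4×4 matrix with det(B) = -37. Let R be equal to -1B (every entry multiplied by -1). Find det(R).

-37

For a 4×4 matrix, det(-1B) = (-1)^4·det(B) = 1·det(B).
det(R) = (1)·(-37) = -37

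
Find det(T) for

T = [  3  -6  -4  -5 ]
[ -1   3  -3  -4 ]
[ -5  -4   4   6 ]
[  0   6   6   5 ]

|T| = 430

Expand along row 4 (it has 1 zero):
  + (6) · M_42   where M_42 = det([3 -4 -5; -1 -3 -4; -5 4 6]) = -15
  − (6) · M_43   where M_43 = det([3 -6 -5; -1 3 -4; -5 -4 6]) = -245
  + (5) · M_44   where M_44 = det([3 -6 -4; -1 3 -3; -5 -4 4]) = -190
det = (+1)·(6)·(-15) + (-1)·(6)·(-245) + (+1)·(5)·(-190) = 430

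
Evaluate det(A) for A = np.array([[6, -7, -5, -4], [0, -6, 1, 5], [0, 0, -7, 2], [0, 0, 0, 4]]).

A is upper triangular, so det(A) is the product of the diagonal entries:
det = (6) · (-6) · (-7) · (4) = 1008

1008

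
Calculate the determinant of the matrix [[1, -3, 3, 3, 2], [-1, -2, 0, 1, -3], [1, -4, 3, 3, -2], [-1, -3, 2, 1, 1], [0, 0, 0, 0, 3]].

-24

Expand along row 5 (it has 4 zeros):
  + (3) · M_55   where M_55 = det([1 -3 3 3; -1 -2 0 1; 1 -4 3 3; -1 -3 2 1]) = -8
det = (+1)·(3)·(-8) = -24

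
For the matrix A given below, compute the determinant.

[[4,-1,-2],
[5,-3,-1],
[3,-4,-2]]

Expand along row 1:
  + 4 · |-3 -1; -4 -2| = 4·(6 − 4) = 8
  − (-1) · |5 -1; 3 -2| = −(-1)·(-10 − (-3)) = -7
  + (-2) · |5 -3; 3 -4| = (-2)·(-20 − (-9)) = 22
Sum: (8) + (-7) + (22) = 23

|A| = 23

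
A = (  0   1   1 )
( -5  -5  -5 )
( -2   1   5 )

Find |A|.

Expand along column 1:
  − (-5) · |1 1; 1 5| = −(-5)·(5 − 1) = 20
  + (-2) · |1 1; -5 -5| = (-2)·(-5 − (-5)) = 0
Sum: (20) + (0) = 20

20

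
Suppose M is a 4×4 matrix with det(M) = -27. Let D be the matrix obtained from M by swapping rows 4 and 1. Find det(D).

27

Swapping two rows multiplies the determinant by −1.
det(D) = (-1)·(-27) = 27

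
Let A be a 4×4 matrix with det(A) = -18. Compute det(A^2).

The determinant is 324.

det(A^2) = (det A)^2 = (-18)^2 = 324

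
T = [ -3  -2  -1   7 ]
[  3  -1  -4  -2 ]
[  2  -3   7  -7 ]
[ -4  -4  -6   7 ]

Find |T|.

The determinant is -766.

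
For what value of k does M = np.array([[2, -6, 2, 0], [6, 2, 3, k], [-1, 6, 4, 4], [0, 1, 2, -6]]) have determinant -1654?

-1

Expanding along the column containing k, det(M) is linear in k: det(M) = (2)·k + (-1652).
Set (2)·k + (-1652) = -1654  ⇒  (2)·k = -2  ⇒  k = -1.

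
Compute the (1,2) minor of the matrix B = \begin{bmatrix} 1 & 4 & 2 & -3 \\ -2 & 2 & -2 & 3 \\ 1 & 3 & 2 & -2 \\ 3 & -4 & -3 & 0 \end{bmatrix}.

-3

Delete row 1 and column 2; the remaining 3×3 submatrix is [-2 -2 3; 1 2 -2; 3 -3 0].
Its determinant is -3.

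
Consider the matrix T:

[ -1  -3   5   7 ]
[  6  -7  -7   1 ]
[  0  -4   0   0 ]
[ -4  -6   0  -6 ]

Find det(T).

Expand along row 3 (it has 3 zeros):
  − (-4) · M_32   where M_32 = det([-1 5 7; 6 -7 1; -4 0 -6]) = -78
det = (-1)·(-4)·(-78) = -312

The determinant is -312.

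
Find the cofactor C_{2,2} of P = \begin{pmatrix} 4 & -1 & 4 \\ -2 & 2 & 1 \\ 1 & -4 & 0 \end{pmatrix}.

-4

Delete row 2 and column 2; the remaining 2×2 submatrix is [4 4; 1 0].
Its determinant is 4·0 − 4·1 = -4.
The cofactor carries sign (−1)^(2+2) = +1, so C_{2,2} = +(-4) = -4.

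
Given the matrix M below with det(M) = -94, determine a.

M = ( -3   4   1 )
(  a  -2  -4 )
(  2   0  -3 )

a = -4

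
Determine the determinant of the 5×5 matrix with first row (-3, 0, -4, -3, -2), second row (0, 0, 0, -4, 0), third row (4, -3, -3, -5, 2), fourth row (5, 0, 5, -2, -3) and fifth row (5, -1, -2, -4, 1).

Expand along row 2 (it has 4 zeros):
  + (-4) · M_24   where M_24 = det([-3 0 -4 -2; 4 -3 -3 2; 5 0 5 -3; 5 -1 -2 1]) = -304
det = (+1)·(-4)·(-304) = 1216

1216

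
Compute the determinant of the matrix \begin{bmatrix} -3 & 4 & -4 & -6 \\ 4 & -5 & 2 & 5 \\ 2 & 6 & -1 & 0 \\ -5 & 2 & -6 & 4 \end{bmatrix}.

The determinant is -1080.

Expand along row 3 (it has 1 zero):
  + (2) · M_31   where M_31 = det([4 -4 -6; -5 2 5; 2 -6 4]) = -124
  − (6) · M_32   where M_32 = det([-3 -4 -6; 4 2 5; -5 -6 4]) = 134
  + (-1) · M_33   where M_33 = det([-3 4 -6; 4 -5 5; -5 2 4]) = 28
det = (+1)·(2)·(-124) + (-1)·(6)·(134) + (+1)·(-1)·(28) = -1080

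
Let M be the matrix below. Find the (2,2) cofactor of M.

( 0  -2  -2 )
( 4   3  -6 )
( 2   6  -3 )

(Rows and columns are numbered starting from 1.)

The cofactor is 4.

Delete row 2 and column 2; the remaining 2×2 submatrix is [0 -2; 2 -3].
Its determinant is 0·(-3) − (-2)·2 = 4.
The cofactor carries sign (−1)^(2+2) = +1, so C_{2,2} = +(4) = 4.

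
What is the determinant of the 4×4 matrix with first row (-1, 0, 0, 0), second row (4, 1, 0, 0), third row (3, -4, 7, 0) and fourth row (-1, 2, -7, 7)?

The matrix is block lower-triangular with a 2×2 block and a 2×2 block on the diagonal, so its determinant equals the product of the determinants of the diagonal blocks.
det of the 2×2 block = -1
det of the 2×2 block = 49
det = (-1)·(49) = -49

-49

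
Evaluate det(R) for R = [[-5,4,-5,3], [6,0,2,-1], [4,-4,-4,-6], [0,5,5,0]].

Expand along row 4 (it has 2 zeros):
  + (5) · M_42   where M_42 = det([-5 -5 3; 6 2 -1; 4 -4 -6]) = -176
  − (5) · M_43   where M_43 = det([-5 4 3; 6 0 -1; 4 -4 -6]) = 76
det = (+1)·(5)·(-176) + (-1)·(5)·(76) = -1260

-1260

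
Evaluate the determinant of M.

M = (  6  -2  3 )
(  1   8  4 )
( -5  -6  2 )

det(M) = 386

Expand along row 1:
  + 6 · |8 4; -6 2| = 6·(16 − (-24)) = 240
  − (-2) · |1 4; -5 2| = −(-2)·(2 − (-20)) = 44
  + 3 · |1 8; -5 -6| = 3·(-6 − (-40)) = 102
Sum: (240) + (44) + (102) = 386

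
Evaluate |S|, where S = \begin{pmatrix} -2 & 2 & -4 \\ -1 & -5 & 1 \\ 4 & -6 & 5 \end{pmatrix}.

Expand along column 1:
  + (-2) · |-5 1; -6 5| = (-2)·(-25 − (-6)) = 38
  − (-1) · |2 -4; -6 5| = −(-1)·(10 − 24) = -14
  + 4 · |2 -4; -5 1| = 4·(2 − 20) = -72
Sum: (38) + (-14) + (-72) = -48

The determinant is -48.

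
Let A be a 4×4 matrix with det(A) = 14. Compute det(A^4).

det(A^4) = (det A)^4 = (14)^4 = 38416

The determinant is 38416.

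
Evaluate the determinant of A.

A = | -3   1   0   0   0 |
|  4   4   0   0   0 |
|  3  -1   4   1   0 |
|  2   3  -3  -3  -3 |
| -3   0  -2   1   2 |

A is block lower-triangular with a 2×2 block and a 3×3 block on the diagonal, so its determinant equals the product of the determinants of the diagonal blocks.
det of the 2×2 block = -16
det of the 3×3 block = 0
det = (-16)·(0) = 0

|A| = 0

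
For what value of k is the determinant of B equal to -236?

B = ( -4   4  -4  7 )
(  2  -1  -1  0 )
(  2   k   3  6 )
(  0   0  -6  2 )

Expanding along the row containing k, det(B) is linear in k: det(B) = (60)·k + (-116).
Set (60)·k + (-116) = -236  ⇒  (60)·k = -120  ⇒  k = -2.

-2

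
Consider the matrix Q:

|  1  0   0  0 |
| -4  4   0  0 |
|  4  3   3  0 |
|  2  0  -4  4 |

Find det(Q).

Q is lower triangular, so det(Q) is the product of the diagonal entries:
det = (1) · (4) · (3) · (4) = 48

det(Q) = 48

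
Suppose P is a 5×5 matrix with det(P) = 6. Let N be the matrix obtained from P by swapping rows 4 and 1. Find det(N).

Swapping two rows multiplies the determinant by −1.
det(N) = (-1)·(6) = -6

det(N) = -6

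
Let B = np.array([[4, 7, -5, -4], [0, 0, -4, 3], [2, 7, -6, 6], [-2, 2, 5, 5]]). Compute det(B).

Expand along row 2 (it has 2 zeros):
  − (-4) · M_23   where M_23 = det([4 7 -4; 2 7 6; -2 2 5]) = -134
  + (3) · M_24   where M_24 = det([4 7 -5; 2 7 -6; -2 2 5]) = 112
det = (-1)·(-4)·(-134) + (+1)·(3)·(112) = -200

The determinant is -200.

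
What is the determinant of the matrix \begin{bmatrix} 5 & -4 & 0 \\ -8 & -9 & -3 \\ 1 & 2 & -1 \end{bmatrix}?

119

Expand along row 1:
  + 5 · |-9 -3; 2 -1| = 5·(9 − (-6)) = 75
  − (-4) · |-8 -3; 1 -1| = −(-4)·(8 − (-3)) = 44
Sum: (75) + (44) = 119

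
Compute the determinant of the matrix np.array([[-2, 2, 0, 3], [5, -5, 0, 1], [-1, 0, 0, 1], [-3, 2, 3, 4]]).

51

Expand along column 3 (it has 3 zeros):
  − (3) · M_43   where M_43 = det([-2 2 3; 5 -5 1; -1 0 1]) = -17
det = (-1)·(3)·(-17) = 51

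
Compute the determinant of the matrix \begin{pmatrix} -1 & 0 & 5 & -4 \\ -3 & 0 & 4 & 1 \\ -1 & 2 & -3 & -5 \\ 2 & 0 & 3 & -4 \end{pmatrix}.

-74

Expand along column 2 (it has 3 zeros):
  − (2) · M_32   where M_32 = det([-1 5 -4; -3 4 1; 2 3 -4]) = 37
det = (-1)·(2)·(37) = -74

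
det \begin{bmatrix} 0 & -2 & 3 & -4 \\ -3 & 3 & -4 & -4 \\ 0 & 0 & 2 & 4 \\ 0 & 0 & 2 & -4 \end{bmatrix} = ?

The matrix is block upper-triangular with a 2×2 block and a 2×2 block on the diagonal, so its determinant equals the product of the determinants of the diagonal blocks.
det of the 2×2 block = -6
det of the 2×2 block = -16
det = (-6)·(-16) = 96

The determinant is 96.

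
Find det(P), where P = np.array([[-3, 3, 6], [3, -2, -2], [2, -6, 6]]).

Expand along row 1:
  + (-3) · |-2 -2; -6 6| = (-3)·(-12 − 12) = 72
  − 3 · |3 -2; 2 6| = −3·(18 − (-4)) = -66
  + 6 · |3 -2; 2 -6| = 6·(-18 − (-4)) = -84
Sum: (72) + (-66) + (-84) = -78

det(P) = -78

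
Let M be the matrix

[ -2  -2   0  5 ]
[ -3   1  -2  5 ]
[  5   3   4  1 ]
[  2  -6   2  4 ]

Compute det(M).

Expand along row 1 (it has 1 zero):
  + (-2) · M_11   where M_11 = det([1 -2 5; 3 4 1; -6 2 4]) = 200
  − (-2) · M_12   where M_12 = det([-3 -2 5; 5 4 1; 2 2 4]) = 4
  − (5) · M_14   where M_14 = det([-3 1 -2; 5 3 4; 2 -6 2]) = -20
det = (+1)·(-2)·(200) + (-1)·(-2)·(4) + (-1)·(5)·(-20) = -292

|M| = -292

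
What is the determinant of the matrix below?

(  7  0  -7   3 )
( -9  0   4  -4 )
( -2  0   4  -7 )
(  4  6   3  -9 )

1302

Expand along column 2 (it has 3 zeros):
  + (6) · M_42   where M_42 = det([7 -7 3; -9 4 -4; -2 4 -7]) = 217
det = (+1)·(6)·(217) = 1302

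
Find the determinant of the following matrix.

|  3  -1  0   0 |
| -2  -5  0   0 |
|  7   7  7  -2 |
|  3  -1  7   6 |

The matrix is block lower-triangular with a 2×2 block and a 2×2 block on the diagonal, so its determinant equals the product of the determinants of the diagonal blocks.
det of the 2×2 block = -17
det of the 2×2 block = 56
det = (-17)·(56) = -952

-952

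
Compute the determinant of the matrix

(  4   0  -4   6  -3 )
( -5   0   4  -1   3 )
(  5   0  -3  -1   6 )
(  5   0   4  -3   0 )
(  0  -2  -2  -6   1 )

The determinant is 3276.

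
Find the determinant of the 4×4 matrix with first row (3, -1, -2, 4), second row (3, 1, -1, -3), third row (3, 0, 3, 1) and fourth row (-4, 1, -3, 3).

Expand along row 3 (it has 1 zero):
  + (3) · M_31   where M_31 = det([-1 -2 4; 1 -1 -3; 1 -3 3]) = 16
  + (3) · M_33   where M_33 = det([3 -1 4; 3 1 -3; -4 1 3]) = 43
  − (1) · M_34   where M_34 = det([3 -1 -2; 3 1 -1; -4 1 -3]) = -33
det = (+1)·(3)·(16) + (+1)·(3)·(43) + (-1)·(1)·(-33) = 210

210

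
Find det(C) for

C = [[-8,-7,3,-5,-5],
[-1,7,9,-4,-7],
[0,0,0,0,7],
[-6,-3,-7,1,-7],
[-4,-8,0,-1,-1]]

Expand along row 3 (it has 4 zeros):
  + (7) · M_35   where M_35 = det([-8 -7 3 -5; -1 7 9 -4; -6 -3 -7 1; -4 -8 0 -1]) = 918
det = (+1)·(7)·(918) = 6426

|C| = 6426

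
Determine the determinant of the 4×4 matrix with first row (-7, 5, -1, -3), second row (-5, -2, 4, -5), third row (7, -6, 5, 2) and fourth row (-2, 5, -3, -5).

Expand along row 1:
  + (-7) · M_11   where M_11 = det([-2 4 -5; -6 5 2; 5 -3 -5]) = -7
  − (5) · M_12   where M_12 = det([-5 4 -5; 7 5 2; -2 -3 -5]) = 274
  + (-1) · M_13   where M_13 = det([-5 -2 -5; 7 -6 2; -2 5 -5]) = -277
  − (-3) · M_14   where M_14 = det([-5 -2 4; 7 -6 5; -2 5 -3]) = 105
det = (+1)·(-7)·(-7) + (-1)·(5)·(274) + (+1)·(-1)·(-277) + (-1)·(-3)·(105) = -729

-729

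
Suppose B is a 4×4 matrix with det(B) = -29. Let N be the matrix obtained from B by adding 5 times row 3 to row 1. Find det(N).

Adding a multiple of one row to another leaves the determinant unchanged.
det(N) = (1)·(-29) = -29

-29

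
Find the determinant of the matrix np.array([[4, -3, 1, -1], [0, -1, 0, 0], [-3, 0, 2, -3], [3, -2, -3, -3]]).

The determinant is 81.

Expand along row 2 (it has 3 zeros):
  + (-1) · M_22   where M_22 = det([4 1 -1; -3 2 -3; 3 -3 -3]) = -81
det = (+1)·(-1)·(-81) = 81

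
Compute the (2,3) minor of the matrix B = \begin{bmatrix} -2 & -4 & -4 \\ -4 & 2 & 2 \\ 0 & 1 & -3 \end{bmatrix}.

Delete row 2 and column 3; the remaining 2×2 submatrix is [-2 -4; 0 1].
Its determinant is (-2)·1 − (-4)·0 = -2.

-2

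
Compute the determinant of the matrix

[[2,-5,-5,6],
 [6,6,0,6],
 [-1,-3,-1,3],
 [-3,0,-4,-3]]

The determinant is 768.

Expand along row 2 (it has 1 zero):
  − (6) · M_21   where M_21 = det([-5 -5 6; -3 -1 3; 0 -4 -3]) = 42
  + (6) · M_22   where M_22 = det([2 -5 6; -1 -1 3; -3 -4 -3]) = 96
  + (6) · M_24   where M_24 = det([2 -5 -5; -1 -3 -1; -3 0 -4]) = 74
det = (-1)·(6)·(42) + (+1)·(6)·(96) + (+1)·(6)·(74) = 768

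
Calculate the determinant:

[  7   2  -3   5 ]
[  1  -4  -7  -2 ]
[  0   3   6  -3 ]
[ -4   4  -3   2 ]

Expand along row 3 (it has 1 zero):
  − (3) · M_32   where M_32 = det([7 -3 5; 1 -7 -2; -4 -3 2]) = -313
  + (6) · M_33   where M_33 = det([7 2 5; 1 -4 -2; -4 4 2]) = -48
  − (-3) · M_34   where M_34 = det([7 2 -3; 1 -4 -7; -4 4 -3]) = 378
det = (-1)·(3)·(-313) + (+1)·(6)·(-48) + (-1)·(-3)·(378) = 1785

The determinant is 1785.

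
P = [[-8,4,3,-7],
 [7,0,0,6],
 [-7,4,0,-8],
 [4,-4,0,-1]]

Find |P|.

|P| = -540

Expand along column 3 (it has 3 zeros):
  + (3) · M_13   where M_13 = det([7 0 6; -7 4 -8; 4 -4 -1]) = -180
det = (+1)·(3)·(-180) = -540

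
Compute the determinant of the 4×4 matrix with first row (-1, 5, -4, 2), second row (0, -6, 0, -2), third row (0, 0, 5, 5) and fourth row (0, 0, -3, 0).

The matrix is block upper-triangular with a 2×2 block and a 2×2 block on the diagonal, so its determinant equals the product of the determinants of the diagonal blocks.
det of the 2×2 block = 6
det of the 2×2 block = 15
det = (6)·(15) = 90

The determinant is 90.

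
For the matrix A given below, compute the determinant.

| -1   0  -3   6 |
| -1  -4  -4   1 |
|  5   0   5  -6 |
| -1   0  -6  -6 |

Expand along column 2 (it has 3 zeros):
  + (-4) · M_22   where M_22 = det([-1 -3 6; 5 5 -6; -1 -6 -6]) = -192
det = (+1)·(-4)·(-192) = 768

det(A) = 768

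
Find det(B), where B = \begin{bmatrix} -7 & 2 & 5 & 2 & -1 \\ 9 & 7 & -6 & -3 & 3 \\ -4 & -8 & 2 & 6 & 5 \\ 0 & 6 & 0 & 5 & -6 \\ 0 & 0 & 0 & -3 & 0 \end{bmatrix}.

The determinant is -1026.

Expand along row 5 (it has 4 zeros):
  − (-3) · M_54   where M_54 = det([-7 2 5 -1; 9 7 -6 3; -4 -8 2 5; 0 6 0 -6]) = -342
det = (-1)·(-3)·(-342) = -1026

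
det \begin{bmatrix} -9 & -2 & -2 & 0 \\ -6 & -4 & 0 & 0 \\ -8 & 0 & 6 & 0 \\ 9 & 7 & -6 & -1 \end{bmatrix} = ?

Expand along column 4 (it has 3 zeros):
  + (-1) · M_44   where M_44 = det([-9 -2 -2; -6 -4 0; -8 0 6]) = 208
det = (+1)·(-1)·(208) = -208

-208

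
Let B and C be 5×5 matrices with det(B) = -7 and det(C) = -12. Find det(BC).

det(BC) = det(B)·det(C) = (-7)·(-12) = 84

84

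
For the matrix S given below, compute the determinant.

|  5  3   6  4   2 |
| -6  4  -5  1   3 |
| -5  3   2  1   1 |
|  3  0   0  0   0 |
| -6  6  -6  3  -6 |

2169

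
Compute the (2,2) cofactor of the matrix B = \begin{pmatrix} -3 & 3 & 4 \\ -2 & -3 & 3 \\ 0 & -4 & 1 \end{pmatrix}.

-3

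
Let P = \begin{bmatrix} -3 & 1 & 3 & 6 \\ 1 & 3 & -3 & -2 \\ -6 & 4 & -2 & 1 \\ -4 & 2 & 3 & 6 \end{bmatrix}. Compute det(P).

Expand along row 1:
  + (-3) · M_11   where M_11 = det([3 -3 -2; 4 -2 1; 2 3 6]) = -11
  − (1) · M_12   where M_12 = det([1 -3 -2; -6 -2 1; -4 3 6]) = -59
  + (3) · M_13   where M_13 = det([1 3 -2; -6 4 1; -4 2 6]) = 110
  − (6) · M_14   where M_14 = det([1 3 -3; -6 4 -2; -4 2 3]) = 82
det = (+1)·(-3)·(-11) + (-1)·(1)·(-59) + (+1)·(3)·(110) + (-1)·(6)·(82) = -70

det(P) = -70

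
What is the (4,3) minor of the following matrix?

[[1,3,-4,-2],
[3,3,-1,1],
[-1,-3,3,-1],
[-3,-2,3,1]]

Delete row 4 and column 3; the remaining 3×3 submatrix is [1 3 -2; 3 3 1; -1 -3 -1].
Its determinant is 18.

18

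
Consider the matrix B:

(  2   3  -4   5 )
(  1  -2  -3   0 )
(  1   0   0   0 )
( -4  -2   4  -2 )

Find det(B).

The determinant is -36.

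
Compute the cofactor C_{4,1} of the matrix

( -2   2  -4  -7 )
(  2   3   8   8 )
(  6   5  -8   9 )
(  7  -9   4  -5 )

-668

Delete row 4 and column 1; the remaining 3×3 submatrix is [2 -4 -7; 3 8 8; 5 -8 9].
Its determinant is 668.
The cofactor carries sign (−1)^(4+1) = −1, so C_{4,1} = −(668) = -668.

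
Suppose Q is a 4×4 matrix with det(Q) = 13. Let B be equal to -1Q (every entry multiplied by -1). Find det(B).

For a 4×4 matrix, det(-1Q) = (-1)^4·det(Q) = 1·det(Q).
det(B) = (1)·(13) = 13

|B| = 13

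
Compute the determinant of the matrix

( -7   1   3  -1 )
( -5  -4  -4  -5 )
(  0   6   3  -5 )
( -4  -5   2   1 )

1548

Expand along row 3 (it has 1 zero):
  − (6) · M_32   where M_32 = det([-7 3 -1; -5 -4 -5; -4 2 1]) = 59
  + (3) · M_33   where M_33 = det([-7 1 -1; -5 -4 -5; -4 -5 1]) = 219
  − (-5) · M_34   where M_34 = det([-7 1 3; -5 -4 -4; -4 -5 2]) = 249
det = (-1)·(6)·(59) + (+1)·(3)·(219) + (-1)·(-5)·(249) = 1548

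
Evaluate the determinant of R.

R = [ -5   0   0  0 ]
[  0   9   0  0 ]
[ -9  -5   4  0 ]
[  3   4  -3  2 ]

R is lower triangular, so det(R) is the product of the diagonal entries:
det = (-5) · (9) · (4) · (2) = -360

-360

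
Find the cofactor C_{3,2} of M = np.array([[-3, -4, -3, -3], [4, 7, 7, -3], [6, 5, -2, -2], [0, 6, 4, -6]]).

Delete row 3 and column 2; the remaining 3×3 submatrix is [-3 -3 -3; 4 7 -3; 0 4 -6].
Its determinant is -30.
The cofactor carries sign (−1)^(3+2) = −1, so C_{3,2} = −(-30) = 30.

30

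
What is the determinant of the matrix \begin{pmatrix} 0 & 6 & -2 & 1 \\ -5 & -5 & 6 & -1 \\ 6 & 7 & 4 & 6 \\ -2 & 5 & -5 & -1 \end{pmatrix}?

93

Expand along row 1 (it has 1 zero):
  − (6) · M_12   where M_12 = det([-5 6 -1; 6 4 6; -2 -5 -1]) = -144
  + (-2) · M_13   where M_13 = det([-5 -5 -1; 6 7 6; -2 5 -1]) = 171
  − (1) · M_14   where M_14 = det([-5 -5 6; 6 7 4; -2 5 -5]) = 429
det = (-1)·(6)·(-144) + (+1)·(-2)·(171) + (-1)·(1)·(429) = 93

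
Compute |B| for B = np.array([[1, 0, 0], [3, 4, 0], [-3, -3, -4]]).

B is lower triangular, so det(B) is the product of the diagonal entries:
det = (1) · (4) · (-4) = -16

-16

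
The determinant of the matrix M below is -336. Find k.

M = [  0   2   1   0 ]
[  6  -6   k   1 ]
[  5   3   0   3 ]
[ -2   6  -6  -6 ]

Expanding along the row containing k, det(M) is linear in k: det(M) = (-48)·k + (-480).
Set (-48)·k + (-480) = -336  ⇒  (-48)·k = 144  ⇒  k = -3.

k = -3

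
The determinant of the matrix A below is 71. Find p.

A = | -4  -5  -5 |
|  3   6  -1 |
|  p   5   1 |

p = 5

Expanding along the row containing p, det(A) is linear in p: det(A) = (35)·p + (-104).
Set (35)·p + (-104) = 71  ⇒  (35)·p = 175  ⇒  p = 5.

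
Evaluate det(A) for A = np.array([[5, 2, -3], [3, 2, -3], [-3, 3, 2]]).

Expand along row 1:
  + 5 · |2 -3; 3 2| = 5·(4 − (-9)) = 65
  − 2 · |3 -3; -3 2| = −2·(6 − 9) = 6
  + (-3) · |3 2; -3 3| = (-3)·(9 − (-6)) = -45
Sum: (65) + (6) + (-45) = 26

The determinant is 26.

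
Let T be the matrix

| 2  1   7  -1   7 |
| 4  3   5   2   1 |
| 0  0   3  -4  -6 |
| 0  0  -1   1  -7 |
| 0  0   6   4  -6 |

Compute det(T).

|T| = 636

T is block upper-triangular with a 2×2 block and a 3×3 block on the diagonal, so its determinant equals the product of the determinants of the diagonal blocks.
det of the 2×2 block = 2
det of the 3×3 block = 318
det = (2)·(318) = 636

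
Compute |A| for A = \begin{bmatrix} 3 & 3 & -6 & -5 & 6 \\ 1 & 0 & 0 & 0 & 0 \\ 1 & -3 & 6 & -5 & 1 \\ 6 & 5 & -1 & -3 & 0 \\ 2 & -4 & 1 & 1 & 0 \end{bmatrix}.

|A| = 227

Expand along row 2 (it has 4 zeros):
  − (1) · M_21   where M_21 = det([3 -6 -5 6; -3 6 -5 1; 5 -1 -3 0; -4 1 1 0]) = -227
det = (-1)·(1)·(-227) = 227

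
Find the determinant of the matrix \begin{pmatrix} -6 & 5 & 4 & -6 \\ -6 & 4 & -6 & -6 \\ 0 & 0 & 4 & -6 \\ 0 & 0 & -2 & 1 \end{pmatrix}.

The matrix is block upper-triangular with a 2×2 block and a 2×2 block on the diagonal, so its determinant equals the product of the determinants of the diagonal blocks.
det of the 2×2 block = 6
det of the 2×2 block = -8
det = (6)·(-8) = -48

The determinant is -48.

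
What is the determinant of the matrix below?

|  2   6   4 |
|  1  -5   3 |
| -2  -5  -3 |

-18

Expand along row 1:
  + 2 · |-5 3; -5 -3| = 2·(15 − (-15)) = 60
  − 6 · |1 3; -2 -3| = −6·(-3 − (-6)) = -18
  + 4 · |1 -5; -2 -5| = 4·(-5 − 10) = -60
Sum: (60) + (-18) + (-60) = -18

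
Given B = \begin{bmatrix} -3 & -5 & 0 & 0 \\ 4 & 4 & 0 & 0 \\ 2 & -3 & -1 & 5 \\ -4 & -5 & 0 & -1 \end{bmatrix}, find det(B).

B is block lower-triangular with a 2×2 block and a 2×2 block on the diagonal, so its determinant equals the product of the determinants of the diagonal blocks.
det of the 2×2 block = 8
det of the 2×2 block = 1
det = (8)·(1) = 8

|B| = 8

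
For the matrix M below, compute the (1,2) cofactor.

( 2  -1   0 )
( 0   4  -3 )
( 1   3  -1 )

Delete row 1 and column 2; the remaining 2×2 submatrix is [0 -3; 1 -1].
Its determinant is 0·(-1) − (-3)·1 = 3.
The cofactor carries sign (−1)^(1+2) = −1, so C_{1,2} = −(3) = -3.

The cofactor is -3.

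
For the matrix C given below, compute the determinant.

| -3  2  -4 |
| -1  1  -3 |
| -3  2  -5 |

det(C) = 1

Expand along row 1:
  + (-3) · |1 -3; 2 -5| = (-3)·(-5 − (-6)) = -3
  − 2 · |-1 -3; -3 -5| = −2·(5 − 9) = 8
  + (-4) · |-1 1; -3 2| = (-4)·(-2 − (-3)) = -4
Sum: (-3) + (8) + (-4) = 1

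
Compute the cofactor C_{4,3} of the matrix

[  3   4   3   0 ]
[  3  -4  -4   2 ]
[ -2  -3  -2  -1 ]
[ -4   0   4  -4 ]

-26

Delete row 4 and column 3; the remaining 3×3 submatrix is [3 4 0; 3 -4 2; -2 -3 -1].
Its determinant is 26.
The cofactor carries sign (−1)^(4+3) = −1, so C_{4,3} = −(26) = -26.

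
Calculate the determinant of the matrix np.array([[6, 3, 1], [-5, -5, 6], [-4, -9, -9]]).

412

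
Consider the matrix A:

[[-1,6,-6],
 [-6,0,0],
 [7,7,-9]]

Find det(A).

Expand along row 2:
  − (-6) · |6 -6; 7 -9| = −(-6)·(-54 − (-42)) = -72

-72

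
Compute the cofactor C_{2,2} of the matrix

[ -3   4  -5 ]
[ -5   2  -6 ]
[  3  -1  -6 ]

Delete row 2 and column 2; the remaining 2×2 submatrix is [-3 -5; 3 -6].
Its determinant is (-3)·(-6) − (-5)·3 = 33.
The cofactor carries sign (−1)^(2+2) = +1, so C_{2,2} = +(33) = 33.

33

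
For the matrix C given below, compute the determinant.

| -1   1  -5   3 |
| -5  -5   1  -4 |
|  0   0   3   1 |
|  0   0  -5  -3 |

-40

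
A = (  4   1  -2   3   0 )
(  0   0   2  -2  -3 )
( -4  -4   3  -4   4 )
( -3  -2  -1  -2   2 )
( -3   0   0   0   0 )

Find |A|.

|A| = 120

Expand along row 5 (it has 4 zeros):
  + (-3) · M_51   where M_51 = det([1 -2 3 0; 0 2 -2 -3; -4 3 -4 4; -2 -1 -2 2]) = -40
det = (+1)·(-3)·(-40) = 120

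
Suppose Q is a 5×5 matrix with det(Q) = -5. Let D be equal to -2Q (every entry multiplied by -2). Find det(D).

For a 5×5 matrix, det(-2Q) = (-2)^5·det(Q) = -32·det(Q).
det(D) = (-32)·(-5) = 160

|D| = 160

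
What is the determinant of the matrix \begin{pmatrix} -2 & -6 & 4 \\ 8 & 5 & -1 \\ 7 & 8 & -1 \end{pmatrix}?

Expand along row 1:
  + (-2) · |5 -1; 8 -1| = (-2)·(-5 − (-8)) = -6
  − (-6) · |8 -1; 7 -1| = −(-6)·(-8 − (-7)) = -6
  + 4 · |8 5; 7 8| = 4·(64 − 35) = 116
Sum: (-6) + (-6) + (116) = 104

104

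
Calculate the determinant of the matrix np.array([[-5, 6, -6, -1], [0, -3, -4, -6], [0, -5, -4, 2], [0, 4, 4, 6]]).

160

Expand along column 1 (it has 3 zeros):
  + (-5) · M_11   where M_11 = det([-3 -4 -6; -5 -4 2; 4 4 6]) = -32
det = (+1)·(-5)·(-32) = 160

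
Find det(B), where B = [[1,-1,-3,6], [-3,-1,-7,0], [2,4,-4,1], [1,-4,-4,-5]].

Expand along row 2 (it has 1 zero):
  − (-3) · M_21   where M_21 = det([-1 -3 6; 4 -4 1; -4 -4 -5]) = -264
  + (-1) · M_22   where M_22 = det([1 -3 6; 2 -4 1; 1 -4 -5]) = -33
  − (-7) · M_23   where M_23 = det([1 -1 6; 2 4 1; 1 -4 -5]) = -99
det = (-1)·(-3)·(-264) + (+1)·(-1)·(-33) + (-1)·(-7)·(-99) = -1452

-1452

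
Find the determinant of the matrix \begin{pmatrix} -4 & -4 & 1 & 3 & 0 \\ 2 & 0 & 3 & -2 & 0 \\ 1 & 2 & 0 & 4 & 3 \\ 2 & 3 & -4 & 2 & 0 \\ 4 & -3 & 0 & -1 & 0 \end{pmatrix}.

Expand along column 5 (it has 4 zeros):
  + (3) · M_35   where M_35 = det([-4 -4 1 3; 2 0 3 -2; 2 3 -4 2; 4 -3 0 -1]) = 240
det = (+1)·(3)·(240) = 720

The determinant is 720.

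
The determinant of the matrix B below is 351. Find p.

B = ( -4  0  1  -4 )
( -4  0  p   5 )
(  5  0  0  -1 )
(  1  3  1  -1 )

4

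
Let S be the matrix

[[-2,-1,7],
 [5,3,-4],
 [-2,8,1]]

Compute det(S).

Expand along column 1:
  + (-2) · |3 -4; 8 1| = (-2)·(3 − (-32)) = -70
  − 5 · |-1 7; 8 1| = −5·(-1 − 56) = 285
  + (-2) · |-1 7; 3 -4| = (-2)·(4 − 21) = 34
Sum: (-70) + (285) + (34) = 249

249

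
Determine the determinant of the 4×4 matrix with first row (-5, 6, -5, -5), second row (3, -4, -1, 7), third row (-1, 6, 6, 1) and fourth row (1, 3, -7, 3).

1392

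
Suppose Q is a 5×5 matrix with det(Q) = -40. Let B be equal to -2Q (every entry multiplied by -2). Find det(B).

For a 5×5 matrix, det(-2Q) = (-2)^5·det(Q) = -32·det(Q).
det(B) = (-32)·(-40) = 1280

1280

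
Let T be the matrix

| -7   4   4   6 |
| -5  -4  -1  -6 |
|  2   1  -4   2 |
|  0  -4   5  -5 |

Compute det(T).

Expand along row 4 (it has 1 zero):
  + (-4) · M_42   where M_42 = det([-7 4 6; -5 -1 -6; 2 -4 2]) = 306
  − (5) · M_43   where M_43 = det([-7 4 6; -5 -4 -6; 2 1 2]) = 24
  + (-5) · M_44   where M_44 = det([-7 4 4; -5 -4 -1; 2 1 -4]) = -195
det = (+1)·(-4)·(306) + (-1)·(5)·(24) + (+1)·(-5)·(-195) = -369

det(T) = -369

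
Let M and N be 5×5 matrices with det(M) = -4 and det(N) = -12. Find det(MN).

48

det(MN) = det(M)·det(N) = (-4)·(-12) = 48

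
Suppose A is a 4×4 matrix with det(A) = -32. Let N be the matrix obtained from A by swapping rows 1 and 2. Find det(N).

32

Swapping two rows multiplies the determinant by −1.
det(N) = (-1)·(-32) = 32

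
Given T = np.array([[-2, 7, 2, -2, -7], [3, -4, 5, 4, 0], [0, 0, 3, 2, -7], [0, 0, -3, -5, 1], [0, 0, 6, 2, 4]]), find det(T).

T is block upper-triangular with a 2×2 block and a 3×3 block on the diagonal, so its determinant equals the product of the determinants of the diagonal blocks.
det of the 2×2 block = -13
det of the 3×3 block = -198
det = (-13)·(-198) = 2574

|T| = 2574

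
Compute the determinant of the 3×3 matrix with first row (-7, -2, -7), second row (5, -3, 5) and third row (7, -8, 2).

-155

Expand along column 1:
  + (-7) · |-3 5; -8 2| = (-7)·(-6 − (-40)) = -238
  − 5 · |-2 -7; -8 2| = −5·(-4 − 56) = 300
  + 7 · |-2 -7; -3 5| = 7·(-10 − 21) = -217
Sum: (-238) + (300) + (-217) = -155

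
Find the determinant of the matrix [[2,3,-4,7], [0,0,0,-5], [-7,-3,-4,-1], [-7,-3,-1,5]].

The determinant is -225.

Expand along row 2 (it has 3 zeros):
  + (-5) · M_24   where M_24 = det([2 3 -4; -7 -3 -4; -7 -3 -1]) = 45
det = (+1)·(-5)·(45) = -225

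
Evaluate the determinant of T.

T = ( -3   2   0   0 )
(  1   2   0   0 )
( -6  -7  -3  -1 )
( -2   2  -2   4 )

T is block lower-triangular with a 2×2 block and a 2×2 block on the diagonal, so its determinant equals the product of the determinants of the diagonal blocks.
det of the 2×2 block = -8
det of the 2×2 block = -14
det = (-8)·(-14) = 112

|T| = 112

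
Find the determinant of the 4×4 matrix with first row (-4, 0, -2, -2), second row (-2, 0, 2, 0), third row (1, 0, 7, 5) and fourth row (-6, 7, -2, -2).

Expand along column 2 (it has 3 zeros):
  + (7) · M_42   where M_42 = det([-4 -2 -2; -2 2 0; 1 7 5]) = -28
det = (+1)·(7)·(-28) = -196

The determinant is -196.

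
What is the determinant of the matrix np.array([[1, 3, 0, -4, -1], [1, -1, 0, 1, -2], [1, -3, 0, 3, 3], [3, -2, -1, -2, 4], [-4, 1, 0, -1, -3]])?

Expand along column 3 (it has 4 zeros):
  − (-1) · M_43   where M_43 = det([1 3 -4 -1; 1 -1 1 -2; 1 -3 3 3; -4 1 -1 -3]) = -37
det = (-1)·(-1)·(-37) = -37

The determinant is -37.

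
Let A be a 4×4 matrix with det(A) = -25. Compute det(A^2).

625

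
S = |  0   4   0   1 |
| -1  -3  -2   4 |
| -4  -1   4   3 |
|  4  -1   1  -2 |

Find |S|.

Expand along row 1 (it has 2 zeros):
  − (4) · M_12   where M_12 = det([-1 -2 4; -4 4 3; 4 1 -2]) = -77
  − (1) · M_14   where M_14 = det([-1 -3 -2; -4 -1 4; 4 -1 1]) = -79
det = (-1)·(4)·(-77) + (-1)·(1)·(-79) = 387

|S| = 387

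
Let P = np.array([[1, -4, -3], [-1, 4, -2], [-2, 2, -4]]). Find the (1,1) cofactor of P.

-12

Delete row 1 and column 1; the remaining 2×2 submatrix is [4 -2; 2 -4].
Its determinant is 4·(-4) − (-2)·2 = -12.
The cofactor carries sign (−1)^(1+1) = +1, so C_{1,1} = +(-12) = -12.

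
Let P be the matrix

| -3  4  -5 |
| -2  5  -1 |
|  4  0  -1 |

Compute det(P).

Expand along column 2:
  − 4 · |-2 -1; 4 -1| = −4·(2 − (-4)) = -24
  + 5 · |-3 -5; 4 -1| = 5·(3 − (-20)) = 115
Sum: (-24) + (115) = 91

91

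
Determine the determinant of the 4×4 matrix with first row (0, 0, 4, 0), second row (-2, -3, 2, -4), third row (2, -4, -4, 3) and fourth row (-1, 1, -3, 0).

92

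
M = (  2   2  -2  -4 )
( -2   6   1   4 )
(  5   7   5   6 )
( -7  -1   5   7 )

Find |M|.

Expand along row 1:
  + (2) · M_11   where M_11 = det([6 1 4; 7 5 6; -1 5 7]) = 135
  − (2) · M_12   where M_12 = det([-2 1 4; 5 5 6; -7 5 7]) = 153
  + (-2) · M_13   where M_13 = det([-2 6 4; 5 7 6; -7 -1 7]) = -396
  − (-4) · M_14   where M_14 = det([-2 6 1; 5 7 5; -7 -1 5]) = -396
det = (+1)·(2)·(135) + (-1)·(2)·(153) + (+1)·(-2)·(-396) + (-1)·(-4)·(-396) = -828

The determinant is -828.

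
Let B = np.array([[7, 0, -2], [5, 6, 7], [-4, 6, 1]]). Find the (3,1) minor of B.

Delete row 3 and column 1; the remaining 2×2 submatrix is [0 -2; 6 7].
Its determinant is 0·7 − (-2)·6 = 12.

12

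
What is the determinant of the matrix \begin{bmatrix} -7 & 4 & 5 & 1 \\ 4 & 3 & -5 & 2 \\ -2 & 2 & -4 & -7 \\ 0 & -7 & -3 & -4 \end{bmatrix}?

Expand along row 4 (it has 1 zero):
  + (-7) · M_42   where M_42 = det([-7 5 1; 4 -5 2; -2 -4 -7]) = -207
  − (-3) · M_43   where M_43 = det([-7 4 1; 4 3 2; -2 2 -7]) = 285
  + (-4) · M_44   where M_44 = det([-7 4 5; 4 3 -5; -2 2 -4]) = 188
det = (+1)·(-7)·(-207) + (-1)·(-3)·(285) + (+1)·(-4)·(188) = 1552

1552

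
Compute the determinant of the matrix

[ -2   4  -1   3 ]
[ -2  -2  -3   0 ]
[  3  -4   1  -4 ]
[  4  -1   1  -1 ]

The determinant is -41.

Expand along row 2 (it has 1 zero):
  − (-2) · M_21   where M_21 = det([4 -1 3; -4 1 -4; -1 1 -1]) = 3
  + (-2) · M_22   where M_22 = det([-2 -1 3; 3 1 -4; 4 1 -1]) = 4
  − (-3) · M_23   where M_23 = det([-2 4 3; 3 -4 -4; 4 -1 -1]) = -13
det = (-1)·(-2)·(3) + (+1)·(-2)·(4) + (-1)·(-3)·(-13) = -41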